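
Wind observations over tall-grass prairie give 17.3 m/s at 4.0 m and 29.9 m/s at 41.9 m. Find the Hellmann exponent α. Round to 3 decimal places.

α ≈ 0.233

Power law: V₂/V₁ = (z₂/z₁)^α ⇒ α = ln(V₂/V₁) / ln(z₂/z₁)
α = ln(29.9/17.3) / ln(41.9/4.0) = ln(1.7283) / ln(10.4750)
  = 0.54715 / 2.34899 = 0.23293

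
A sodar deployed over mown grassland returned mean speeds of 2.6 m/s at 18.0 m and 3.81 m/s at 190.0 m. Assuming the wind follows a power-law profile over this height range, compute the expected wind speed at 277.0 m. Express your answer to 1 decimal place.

4.1 m/s

First find α: α = ln(V₂/V₁)/ln(z₂/z₁) = ln(3.81/2.6)/ln(190.0/18.0) = 0.38212/2.35665 = 0.1621
Extrapolate from 190.0 m to 277.0 m: V₃ = 3.81 × (277.0/190.0)^0.1621 = 3.81 × 1.0630 = 4.0502 m/s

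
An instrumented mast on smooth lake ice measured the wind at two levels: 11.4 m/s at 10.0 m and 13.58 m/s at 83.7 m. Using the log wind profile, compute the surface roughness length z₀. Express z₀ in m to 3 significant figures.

z₀ ≈ 0.000150 m

Log law: V(z) ∝ ln(z/z₀). With r = V₁/V₂ = 11.4/13.58 = 0.83947,
r · ln(z₂/z₀) = ln(z₁/z₀) ⇒ ln z₀ = (ln z₁ − r·ln z₂)/(1 − r)
ln z₀ = (2.30259 − 0.83947×4.42724) / 0.16053 = -8.8080
z₀ = exp(-8.8080) = 0.0001495 m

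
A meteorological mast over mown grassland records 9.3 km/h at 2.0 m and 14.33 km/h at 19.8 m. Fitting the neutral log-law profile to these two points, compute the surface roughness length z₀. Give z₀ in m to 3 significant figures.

z₀ ≈ 0.0289 m

Log law: V(z) ∝ ln(z/z₀). With r = V₁/V₂ = 9.3/14.33 = 0.64899,
r · ln(z₂/z₀) = ln(z₁/z₀) ⇒ ln z₀ = (ln z₁ − r·ln z₂)/(1 − r)
ln z₀ = (0.69315 − 0.64899×2.98568) / 0.35101 = -3.5455
z₀ = exp(-3.5455) = 0.02885 m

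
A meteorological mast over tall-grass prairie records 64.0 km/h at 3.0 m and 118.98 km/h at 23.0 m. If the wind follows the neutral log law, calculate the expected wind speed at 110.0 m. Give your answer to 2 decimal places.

161.22 km/h

Log law: V ∝ ln(z/z₀). From the pair, with r = V₁/V₂ = 0.53791,
ln z₀ = (ln z₁ − r·ln z₂)/(1 − r) = (1.0986 − 0.53791×3.1355)/0.46209 = -1.2724 → z₀ = 0.2801 m
V₃ = V₁ · ln(z₃/z₀)/ln(z₁/z₀) = 64.0 × 5.9729/2.3711 = 161.2225 km/h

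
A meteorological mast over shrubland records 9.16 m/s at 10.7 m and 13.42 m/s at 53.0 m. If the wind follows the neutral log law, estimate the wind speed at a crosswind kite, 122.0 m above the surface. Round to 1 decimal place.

15.6 m/s

Log law: V ∝ ln(z/z₀). From the pair, with r = V₁/V₂ = 0.68256,
ln z₀ = (ln z₁ − r·ln z₂)/(1 − r) = (2.3702 − 0.68256×3.9703)/0.31744 = -1.0702 → z₀ = 0.3429 m
V₃ = V₁ · ln(z₃/z₀)/ln(z₁/z₀) = 9.16 × 5.8743/3.4405 = 15.6397 m/s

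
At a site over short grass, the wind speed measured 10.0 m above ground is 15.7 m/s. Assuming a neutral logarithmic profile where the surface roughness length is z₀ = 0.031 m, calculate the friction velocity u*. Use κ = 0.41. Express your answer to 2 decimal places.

Log law: V(z) = (u*/κ) · ln(z/z₀) ⇒ u* = κ · V / ln(z/z₀)
u* = 0.41 × 15.7 / ln(10.0/0.031) = 0.41 × 15.7 / 5.7764
   = 6.4370 / 5.7764 = 1.1144 m/s

u* ≈ 1.11 m/s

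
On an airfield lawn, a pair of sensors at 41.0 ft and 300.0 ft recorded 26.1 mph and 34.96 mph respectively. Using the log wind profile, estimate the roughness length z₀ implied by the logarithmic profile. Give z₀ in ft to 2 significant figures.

z₀ ≈ 0.12 ft

Log law: V(z) ∝ ln(z/z₀). With r = V₁/V₂ = 26.1/34.96 = 0.74657,
r · ln(z₂/z₀) = ln(z₁/z₀) ⇒ ln z₀ = (ln z₁ − r·ln z₂)/(1 − r)
ln z₀ = (3.71357 − 0.74657×5.70378) / 0.25343 = -2.1492
z₀ = exp(-2.1492) = 0.1166 ft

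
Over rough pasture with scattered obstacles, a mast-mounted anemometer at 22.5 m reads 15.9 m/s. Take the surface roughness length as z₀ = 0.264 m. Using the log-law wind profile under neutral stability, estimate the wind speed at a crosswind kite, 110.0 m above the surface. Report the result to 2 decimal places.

21.58 m/s

Log law: V(z) ∝ ln(z/z₀), so V₂/V₁ = ln(z₂/z₀) / ln(z₁/z₀).
ln(110.0/0.264) = 6.0323, ln(22.5/0.264) = 4.4453
V₂ = 15.9 × 6.0323/4.4453 = 15.9 × 1.3570 = 21.5762 m/s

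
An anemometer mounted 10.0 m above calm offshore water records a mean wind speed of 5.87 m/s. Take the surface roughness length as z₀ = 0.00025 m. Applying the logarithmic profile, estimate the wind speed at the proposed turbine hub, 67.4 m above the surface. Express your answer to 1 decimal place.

Log law: V(z) ∝ ln(z/z₀), so V₂/V₁ = ln(z₂/z₀) / ln(z₁/z₀).
ln(67.4/0.00025) = 12.5047, ln(10.0/0.00025) = 10.5966
V₂ = 5.87 × 12.5047/10.5966 = 5.87 × 1.1801 = 6.9270 m/s

6.9 m/s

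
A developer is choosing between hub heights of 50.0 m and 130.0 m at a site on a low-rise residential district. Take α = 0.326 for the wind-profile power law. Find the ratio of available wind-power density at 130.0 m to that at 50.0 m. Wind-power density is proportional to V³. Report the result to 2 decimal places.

2.55

Speed ratio: V_B/V_A = (z_B/z_A)^α = (130.0/50.0)^0.326 = (2.6000)^0.326 = 1.36547
Power-density ratio: P_B/P_A = (V_B/V_A)³ = (1.36547)³ = 2.54592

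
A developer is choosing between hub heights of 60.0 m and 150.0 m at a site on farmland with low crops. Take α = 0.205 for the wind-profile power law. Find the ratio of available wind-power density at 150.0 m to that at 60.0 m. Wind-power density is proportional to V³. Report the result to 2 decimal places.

1.76

Speed ratio: V_B/V_A = (z_B/z_A)^α = (150.0/60.0)^0.205 = (2.5000)^0.205 = 1.20664
Power-density ratio: P_B/P_A = (V_B/V_A)³ = (1.20664)³ = 1.75684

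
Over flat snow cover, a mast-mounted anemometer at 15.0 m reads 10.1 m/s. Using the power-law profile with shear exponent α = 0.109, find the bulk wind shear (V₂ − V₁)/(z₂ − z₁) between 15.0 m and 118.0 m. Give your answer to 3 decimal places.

0.025 m/s/m

Power law: V₂ = V₁ · (z₂/z₁)^α = 10.1 × (7.8667)^0.109 = 12.6463 m/s
ΔV/Δz = (12.6463 − 10.1)/(118.0 − 15.0) = 2.5463/103.0000 = 0.02472 m/s/m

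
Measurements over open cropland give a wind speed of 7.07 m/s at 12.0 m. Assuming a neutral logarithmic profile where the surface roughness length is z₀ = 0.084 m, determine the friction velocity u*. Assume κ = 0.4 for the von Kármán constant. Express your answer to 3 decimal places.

Log law: V(z) = (u*/κ) · ln(z/z₀) ⇒ u* = κ · V / ln(z/z₀)
u* = 0.4 × 7.07 / ln(12.0/0.084) = 0.4 × 7.07 / 4.9618
   = 2.8280 / 4.9618 = 0.5699 m/s

u* ≈ 0.570 m/s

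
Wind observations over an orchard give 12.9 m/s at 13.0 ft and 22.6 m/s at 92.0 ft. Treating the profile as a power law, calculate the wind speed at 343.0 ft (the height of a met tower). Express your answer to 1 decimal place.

33.0 m/s

First find α: α = ln(V₂/V₁)/ln(z₂/z₁) = ln(22.6/12.9)/ln(92.0/13.0) = 0.56072/1.95684 = 0.2865
Extrapolate from 92.0 ft to 343.0 ft: V₃ = 22.6 × (343.0/92.0)^0.2865 = 22.6 × 1.4580 = 32.9512 m/s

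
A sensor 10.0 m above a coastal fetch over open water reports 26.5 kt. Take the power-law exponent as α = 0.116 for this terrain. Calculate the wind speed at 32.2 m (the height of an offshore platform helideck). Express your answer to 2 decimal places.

30.35 kt

Power-law profile: V₂ = V₁ · (z₂/z₁)^α
V₂ = 26.5 × (32.2/10.0)^0.116 = 26.5 × (3.2200)^0.116
    = 26.5 × 1.1453 = 30.3499 kt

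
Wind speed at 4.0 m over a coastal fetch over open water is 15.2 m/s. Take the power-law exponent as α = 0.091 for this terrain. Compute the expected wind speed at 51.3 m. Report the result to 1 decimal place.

19.2 m/s

Power-law profile: V₂ = V₁ · (z₂/z₁)^α
V₂ = 15.2 × (51.3/4.0)^0.091 = 15.2 × (12.8250)^0.091
    = 15.2 × 1.2613 = 19.1724 m/s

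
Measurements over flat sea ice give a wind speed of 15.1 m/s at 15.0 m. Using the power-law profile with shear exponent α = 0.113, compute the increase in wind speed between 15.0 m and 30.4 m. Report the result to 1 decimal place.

1.3 m/s

Power law: V₂ = V₁ · (z₂/z₁)^α = 15.1 × (2.0267)^0.113 = 16.3547 m/s
ΔV = 16.3547 − 15.1 = 1.2547 m/s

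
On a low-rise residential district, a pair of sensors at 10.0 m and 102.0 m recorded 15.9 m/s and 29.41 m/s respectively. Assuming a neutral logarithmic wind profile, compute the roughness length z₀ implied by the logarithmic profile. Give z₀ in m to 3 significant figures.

Log law: V(z) ∝ ln(z/z₀). With r = V₁/V₂ = 15.9/29.41 = 0.54063,
r · ln(z₂/z₀) = ln(z₁/z₀) ⇒ ln z₀ = (ln z₁ − r·ln z₂)/(1 − r)
ln z₀ = (2.30259 − 0.54063×4.62497) / 0.45937 = -0.4306
z₀ = exp(-0.4306) = 0.6501 m

z₀ ≈ 0.650 m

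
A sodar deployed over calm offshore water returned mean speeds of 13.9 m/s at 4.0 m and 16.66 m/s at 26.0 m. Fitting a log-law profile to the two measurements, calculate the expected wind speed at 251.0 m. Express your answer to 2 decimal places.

Log law: V ∝ ln(z/z₀). From the pair, with r = V₁/V₂ = 0.83433,
ln z₀ = (ln z₁ − r·ln z₂)/(1 − r) = (1.3863 − 0.83433×3.2581)/0.16567 = -8.0405 → z₀ = 0.0003221 m
V₃ = V₁ · ln(z₃/z₀)/ln(z₁/z₀) = 13.9 × 13.5660/9.4268 = 20.0033 m/s

20.00 m/s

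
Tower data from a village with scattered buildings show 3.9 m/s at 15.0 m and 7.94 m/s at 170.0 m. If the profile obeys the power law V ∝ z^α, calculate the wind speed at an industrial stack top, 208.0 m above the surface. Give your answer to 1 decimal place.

First find α: α = ln(V₂/V₁)/ln(z₂/z₁) = ln(7.94/3.9)/ln(170.0/15.0) = 0.71094/2.42775 = 0.2928
Extrapolate from 170.0 m to 208.0 m: V₃ = 7.94 × (208.0/170.0)^0.2928 = 7.94 × 1.0609 = 8.4232 m/s

8.4 m/s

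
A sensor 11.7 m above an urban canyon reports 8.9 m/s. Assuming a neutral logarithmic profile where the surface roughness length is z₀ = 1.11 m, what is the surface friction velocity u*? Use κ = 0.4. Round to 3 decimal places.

Log law: V(z) = (u*/κ) · ln(z/z₀) ⇒ u* = κ · V / ln(z/z₀)
u* = 0.4 × 8.9 / ln(11.7/1.11) = 0.4 × 8.9 / 2.3552
   = 3.5600 / 2.3552 = 1.5115 m/s

u* ≈ 1.512 m/s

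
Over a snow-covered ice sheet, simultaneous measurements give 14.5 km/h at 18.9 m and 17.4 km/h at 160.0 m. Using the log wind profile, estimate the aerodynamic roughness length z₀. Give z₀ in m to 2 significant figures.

z₀ ≈ 0.00043 m

Log law: V(z) ∝ ln(z/z₀). With r = V₁/V₂ = 14.5/17.4 = 0.83333,
r · ln(z₂/z₀) = ln(z₁/z₀) ⇒ ln z₀ = (ln z₁ − r·ln z₂)/(1 − r)
ln z₀ = (2.93916 − 0.83333×5.07517) / 0.16667 = -7.7409
z₀ = exp(-7.7409) = 0.0004347 m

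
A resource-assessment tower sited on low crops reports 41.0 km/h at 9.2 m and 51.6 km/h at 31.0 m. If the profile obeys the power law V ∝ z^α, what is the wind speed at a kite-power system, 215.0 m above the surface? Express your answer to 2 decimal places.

74.45 km/h

First find α: α = ln(V₂/V₁)/ln(z₂/z₁) = ln(51.6/41.0)/ln(31.0/9.2) = 0.22995/1.21478 = 0.1893
Extrapolate from 31.0 m to 215.0 m: V₃ = 51.6 × (215.0/31.0)^0.1893 = 51.6 × 1.4428 = 74.4491 km/h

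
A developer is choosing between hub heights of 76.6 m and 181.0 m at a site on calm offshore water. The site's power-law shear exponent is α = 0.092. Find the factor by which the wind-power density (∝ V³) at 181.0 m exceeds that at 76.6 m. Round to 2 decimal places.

1.27

Speed ratio: V_B/V_A = (z_B/z_A)^α = (181.0/76.6)^0.092 = (2.3629)^0.092 = 1.08232
Power-density ratio: P_B/P_A = (V_B/V_A)³ = (1.08232)³ = 1.26786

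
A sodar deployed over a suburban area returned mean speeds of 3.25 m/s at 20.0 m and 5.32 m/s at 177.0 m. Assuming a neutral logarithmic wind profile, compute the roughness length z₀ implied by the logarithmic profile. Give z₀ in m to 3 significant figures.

z₀ ≈ 0.652 m

Log law: V(z) ∝ ln(z/z₀). With r = V₁/V₂ = 3.25/5.32 = 0.61090,
r · ln(z₂/z₀) = ln(z₁/z₀) ⇒ ln z₀ = (ln z₁ − r·ln z₂)/(1 − r)
ln z₀ = (2.99573 − 0.61090×5.17615) / 0.38910 = -0.4276
z₀ = exp(-0.4276) = 0.6521 m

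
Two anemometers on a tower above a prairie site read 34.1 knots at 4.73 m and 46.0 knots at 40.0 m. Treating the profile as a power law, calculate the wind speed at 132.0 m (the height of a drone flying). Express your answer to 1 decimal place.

First find α: α = ln(V₂/V₁)/ln(z₂/z₁) = ln(46.0/34.1)/ln(40.0/4.73) = 0.29934/2.13495 = 0.1402
Extrapolate from 40.0 m to 132.0 m: V₃ = 46.0 × (132.0/40.0)^0.1402 = 46.0 × 1.1822 = 54.3825 knots

54.4 knots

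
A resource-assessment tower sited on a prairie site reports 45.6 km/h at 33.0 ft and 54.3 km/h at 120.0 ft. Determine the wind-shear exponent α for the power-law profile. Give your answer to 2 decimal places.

Power law: V₂/V₁ = (z₂/z₁)^α ⇒ α = ln(V₂/V₁) / ln(z₂/z₁)
α = ln(54.3/45.6) / ln(120.0/33.0) = ln(1.1908) / ln(3.6364)
  = 0.17462 / 1.29098 = 0.13526

α ≈ 0.14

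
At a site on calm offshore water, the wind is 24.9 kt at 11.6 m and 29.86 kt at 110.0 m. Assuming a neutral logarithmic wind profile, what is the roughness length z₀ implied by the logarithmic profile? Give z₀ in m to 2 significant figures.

Log law: V(z) ∝ ln(z/z₀). With r = V₁/V₂ = 24.9/29.86 = 0.83389,
r · ln(z₂/z₀) = ln(z₁/z₀) ⇒ ln z₀ = (ln z₁ − r·ln z₂)/(1 − r)
ln z₀ = (2.45101 − 0.83389×4.70048) / 0.16611 = -8.8417
z₀ = exp(-8.8417) = 0.0001446 m

z₀ ≈ 0.00014 m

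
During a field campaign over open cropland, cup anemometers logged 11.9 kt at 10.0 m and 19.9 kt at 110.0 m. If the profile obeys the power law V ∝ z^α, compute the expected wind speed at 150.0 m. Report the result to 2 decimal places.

21.27 kt

First find α: α = ln(V₂/V₁)/ln(z₂/z₁) = ln(19.9/11.9)/ln(110.0/10.0) = 0.51418/2.39790 = 0.2144
Extrapolate from 110.0 m to 150.0 m: V₃ = 19.9 × (150.0/110.0)^0.2144 = 19.9 × 1.0688 = 21.2685 kt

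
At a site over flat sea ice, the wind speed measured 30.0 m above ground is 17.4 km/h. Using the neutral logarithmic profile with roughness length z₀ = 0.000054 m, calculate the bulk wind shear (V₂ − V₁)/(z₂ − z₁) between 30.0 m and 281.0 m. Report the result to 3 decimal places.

Log law: V₂ = V₁ · ln(z₂/z₀)/ln(z₁/z₀) = 17.4 × 15.4649/13.2277 = 20.3428 km/h
ΔV/Δz = (20.3428 − 17.4)/(281.0 − 30.0) = 2.9428/251.0000 = 0.01172 km/h/m

0.012 km/h/m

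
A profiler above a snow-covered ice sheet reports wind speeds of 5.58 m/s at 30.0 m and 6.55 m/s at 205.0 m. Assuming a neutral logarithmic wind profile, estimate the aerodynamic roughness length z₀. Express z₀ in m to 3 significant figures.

z₀ ≈ 0.000474 m

Log law: V(z) ∝ ln(z/z₀). With r = V₁/V₂ = 5.58/6.55 = 0.85191,
r · ln(z₂/z₀) = ln(z₁/z₀) ⇒ ln z₀ = (ln z₁ − r·ln z₂)/(1 − r)
ln z₀ = (3.40120 − 0.85191×5.32301) / 0.14809 = -7.6542
z₀ = exp(-7.6542) = 0.0004741 m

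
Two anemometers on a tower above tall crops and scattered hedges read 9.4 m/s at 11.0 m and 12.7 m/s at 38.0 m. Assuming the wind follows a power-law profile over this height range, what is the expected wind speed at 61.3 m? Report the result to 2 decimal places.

First find α: α = ln(V₂/V₁)/ln(z₂/z₁) = ln(12.7/9.4)/ln(38.0/11.0) = 0.30089/1.23969 = 0.2427
Extrapolate from 38.0 m to 61.3 m: V₃ = 12.7 × (61.3/38.0)^0.2427 = 12.7 × 1.1231 = 14.2630 m/s

14.26 m/s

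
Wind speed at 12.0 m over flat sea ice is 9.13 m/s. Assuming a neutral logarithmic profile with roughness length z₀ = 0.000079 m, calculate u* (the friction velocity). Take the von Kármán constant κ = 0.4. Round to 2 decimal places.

u* ≈ 0.31 m/s

Log law: V(z) = (u*/κ) · ln(z/z₀) ⇒ u* = κ · V / ln(z/z₀)
u* = 0.4 × 9.13 / ln(12.0/0.000079) = 0.4 × 9.13 / 11.9310
   = 3.6520 / 11.9310 = 0.3061 m/s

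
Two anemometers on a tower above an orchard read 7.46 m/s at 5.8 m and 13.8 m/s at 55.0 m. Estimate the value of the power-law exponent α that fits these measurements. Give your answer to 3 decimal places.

α ≈ 0.273

Power law: V₂/V₁ = (z₂/z₁)^α ⇒ α = ln(V₂/V₁) / ln(z₂/z₁)
α = ln(13.8/7.46) / ln(55.0/5.8) = ln(1.8499) / ln(9.4828)
  = 0.61511 / 2.24948 = 0.27345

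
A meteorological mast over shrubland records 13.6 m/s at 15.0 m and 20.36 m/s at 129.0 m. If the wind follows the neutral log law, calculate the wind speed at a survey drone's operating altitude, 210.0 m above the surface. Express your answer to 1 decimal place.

21.9 m/s

Log law: V ∝ ln(z/z₀). From the pair, with r = V₁/V₂ = 0.66798,
ln z₀ = (ln z₁ − r·ln z₂)/(1 − r) = (2.7081 − 0.66798×4.8598)/0.33202 = -1.6209 → z₀ = 0.1977 m
V₃ = V₁ · ln(z₃/z₀)/ln(z₁/z₀) = 13.6 × 6.9680/4.3290 = 21.8909 m/s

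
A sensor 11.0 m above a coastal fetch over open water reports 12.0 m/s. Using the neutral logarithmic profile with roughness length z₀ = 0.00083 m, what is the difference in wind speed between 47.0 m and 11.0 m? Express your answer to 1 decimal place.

Log law: V₂ = V₁ · ln(z₂/z₀)/ln(z₁/z₀) = 12.0 × 10.9442/9.4920 = 13.8360 m/s
ΔV = 13.8360 − 12.0 = 1.8360 m/s

1.8 m/s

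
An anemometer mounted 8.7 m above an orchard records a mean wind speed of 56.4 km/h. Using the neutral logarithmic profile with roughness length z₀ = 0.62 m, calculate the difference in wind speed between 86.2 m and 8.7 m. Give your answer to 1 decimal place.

Log law: V₂ = V₁ · ln(z₂/z₀)/ln(z₁/z₀) = 56.4 × 4.9347/2.6414 = 105.3690 km/h
ΔV = 105.3690 − 56.4 = 48.9690 km/h

49.0 km/h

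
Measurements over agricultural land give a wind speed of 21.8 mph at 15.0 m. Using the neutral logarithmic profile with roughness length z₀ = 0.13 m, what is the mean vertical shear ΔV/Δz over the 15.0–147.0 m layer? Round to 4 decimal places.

Log law: V₂ = V₁ · ln(z₂/z₀)/ln(z₁/z₀) = 21.8 × 7.0307/4.7483 = 32.2787 mph
ΔV/Δz = (32.2787 − 21.8)/(147.0 − 15.0) = 10.4787/132.0000 = 0.07938 mph/m

0.0794 mph/m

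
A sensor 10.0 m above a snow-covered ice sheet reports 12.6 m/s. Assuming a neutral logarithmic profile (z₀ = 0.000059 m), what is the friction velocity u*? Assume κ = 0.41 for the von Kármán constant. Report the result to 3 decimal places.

u* ≈ 0.429 m/s

Log law: V(z) = (u*/κ) · ln(z/z₀) ⇒ u* = κ · V / ln(z/z₀)
u* = 0.41 × 12.6 / ln(10.0/0.000059) = 0.41 × 12.6 / 12.0406
   = 5.1660 / 12.0406 = 0.4290 m/s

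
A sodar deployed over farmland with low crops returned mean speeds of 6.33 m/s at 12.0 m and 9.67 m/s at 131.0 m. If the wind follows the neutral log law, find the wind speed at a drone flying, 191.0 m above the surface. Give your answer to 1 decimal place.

10.2 m/s

Log law: V ∝ ln(z/z₀). From the pair, with r = V₁/V₂ = 0.65460,
ln z₀ = (ln z₁ − r·ln z₂)/(1 − r) = (2.4849 − 0.65460×4.8752)/0.34540 = -2.0452 → z₀ = 0.1294 m
V₃ = V₁ · ln(z₃/z₀)/ln(z₁/z₀) = 6.33 × 7.2975/4.5301 = 10.1969 m/s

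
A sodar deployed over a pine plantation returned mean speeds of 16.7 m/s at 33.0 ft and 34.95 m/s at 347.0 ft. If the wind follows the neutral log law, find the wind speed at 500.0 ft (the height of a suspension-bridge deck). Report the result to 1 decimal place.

37.8 m/s

Log law: V ∝ ln(z/z₀). From the pair, with r = V₁/V₂ = 0.47783,
ln z₀ = (ln z₁ − r·ln z₂)/(1 − r) = (3.4965 − 0.47783×5.8493)/0.52217 = 1.3435 → z₀ = 3.833 ft
V₃ = V₁ · ln(z₃/z₀)/ln(z₁/z₀) = 16.7 × 4.8711/2.1530 = 37.7834 m/s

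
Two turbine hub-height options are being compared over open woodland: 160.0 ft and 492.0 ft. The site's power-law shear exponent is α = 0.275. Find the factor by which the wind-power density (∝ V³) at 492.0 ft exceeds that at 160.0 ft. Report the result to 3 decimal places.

Speed ratio: V_B/V_A = (z_B/z_A)^α = (492.0/160.0)^0.275 = (3.0750)^0.275 = 1.36194
Power-density ratio: P_B/P_A = (V_B/V_A)³ = (1.36194)³ = 2.52623

2.526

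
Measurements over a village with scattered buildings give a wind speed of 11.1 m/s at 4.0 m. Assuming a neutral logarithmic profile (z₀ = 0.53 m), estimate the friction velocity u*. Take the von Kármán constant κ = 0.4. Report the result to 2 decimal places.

u* ≈ 2.20 m/s

Log law: V(z) = (u*/κ) · ln(z/z₀) ⇒ u* = κ · V / ln(z/z₀)
u* = 0.4 × 11.1 / ln(4.0/0.53) = 0.4 × 11.1 / 2.0212
   = 4.4400 / 2.0212 = 2.1967 m/s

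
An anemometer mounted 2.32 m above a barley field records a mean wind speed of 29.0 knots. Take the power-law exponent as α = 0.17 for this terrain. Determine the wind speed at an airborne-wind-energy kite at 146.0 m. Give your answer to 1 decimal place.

Power-law profile: V₂ = V₁ · (z₂/z₁)^α
V₂ = 29.0 × (146.0/2.32)^0.17 = 29.0 × (62.9310)^0.17
    = 29.0 × 2.0221 = 58.6415 knots

58.6 knots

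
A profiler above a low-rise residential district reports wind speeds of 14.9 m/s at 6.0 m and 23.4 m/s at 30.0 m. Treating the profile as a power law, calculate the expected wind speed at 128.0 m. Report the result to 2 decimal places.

35.15 m/s

First find α: α = ln(V₂/V₁)/ln(z₂/z₁) = ln(23.4/14.9)/ln(30.0/6.0) = 0.45137/1.60944 = 0.2805
Extrapolate from 30.0 m to 128.0 m: V₃ = 23.4 × (128.0/30.0)^0.2805 = 23.4 × 1.5021 = 35.1502 m/s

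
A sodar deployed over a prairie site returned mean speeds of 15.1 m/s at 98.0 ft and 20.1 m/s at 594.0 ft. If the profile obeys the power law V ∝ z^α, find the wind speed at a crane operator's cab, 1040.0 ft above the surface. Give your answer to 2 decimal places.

21.97 m/s

First find α: α = ln(V₂/V₁)/ln(z₂/z₁) = ln(20.1/15.1)/ln(594.0/98.0) = 0.28603/1.80191 = 0.1587
Extrapolate from 594.0 ft to 1040.0 ft: V₃ = 20.1 × (1040.0/594.0)^0.1587 = 20.1 × 1.0930 = 21.9689 m/s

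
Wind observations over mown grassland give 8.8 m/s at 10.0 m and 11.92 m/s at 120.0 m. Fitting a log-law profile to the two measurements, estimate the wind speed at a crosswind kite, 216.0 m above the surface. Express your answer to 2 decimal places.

12.66 m/s

Log law: V ∝ ln(z/z₀). From the pair, with r = V₁/V₂ = 0.73826,
ln z₀ = (ln z₁ − r·ln z₂)/(1 − r) = (2.3026 − 0.73826×4.7875)/0.26174 = -4.7061 → z₀ = 0.009040 m
V₃ = V₁ · ln(z₃/z₀)/ln(z₁/z₀) = 8.8 × 10.0814/7.0087 = 12.6580 m/s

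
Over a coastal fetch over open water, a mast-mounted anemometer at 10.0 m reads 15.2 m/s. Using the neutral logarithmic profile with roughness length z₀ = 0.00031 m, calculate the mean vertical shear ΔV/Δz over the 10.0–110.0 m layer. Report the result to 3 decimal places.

0.035 m/s/m

Log law: V₂ = V₁ · ln(z₂/z₀)/ln(z₁/z₀) = 15.2 × 12.7794/10.3815 = 18.7109 m/s
ΔV/Δz = (18.7109 − 15.2)/(110.0 − 10.0) = 3.5109/100.0000 = 0.03511 m/s/m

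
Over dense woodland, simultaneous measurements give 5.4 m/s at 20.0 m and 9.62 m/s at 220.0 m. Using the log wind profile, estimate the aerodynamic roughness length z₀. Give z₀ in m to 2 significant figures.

Log law: V(z) ∝ ln(z/z₀). With r = V₁/V₂ = 5.4/9.62 = 0.56133,
r · ln(z₂/z₀) = ln(z₁/z₀) ⇒ ln z₀ = (ln z₁ − r·ln z₂)/(1 − r)
ln z₀ = (2.99573 − 0.56133×5.39363) / 0.43867 = -0.0727
z₀ = exp(-0.0727) = 0.9299 m

z₀ ≈ 0.93 m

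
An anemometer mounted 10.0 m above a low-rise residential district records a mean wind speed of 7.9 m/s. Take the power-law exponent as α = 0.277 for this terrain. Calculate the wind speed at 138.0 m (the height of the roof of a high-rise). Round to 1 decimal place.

Power-law profile: V₂ = V₁ · (z₂/z₁)^α
V₂ = 7.9 × (138.0/10.0)^0.277 = 7.9 × (13.8000)^0.277
    = 7.9 × 2.0689 = 16.3446 m/s

16.3 m/s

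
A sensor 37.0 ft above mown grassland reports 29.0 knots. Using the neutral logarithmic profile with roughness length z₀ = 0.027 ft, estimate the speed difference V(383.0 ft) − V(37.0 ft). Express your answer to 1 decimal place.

Log law: V₂ = V₁ · ln(z₂/z₀)/ln(z₁/z₀) = 29.0 × 9.5600/7.2228 = 38.3836 knots
ΔV = 38.3836 − 29.0 = 9.3836 knots

9.4 knots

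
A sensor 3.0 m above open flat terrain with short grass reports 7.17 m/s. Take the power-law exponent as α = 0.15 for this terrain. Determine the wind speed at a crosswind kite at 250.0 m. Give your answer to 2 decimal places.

13.92 m/s

Power-law profile: V₂ = V₁ · (z₂/z₁)^α
V₂ = 7.17 × (250.0/3.0)^0.15 = 7.17 × (83.3333)^0.15
    = 7.17 × 1.9414 = 13.9201 m/s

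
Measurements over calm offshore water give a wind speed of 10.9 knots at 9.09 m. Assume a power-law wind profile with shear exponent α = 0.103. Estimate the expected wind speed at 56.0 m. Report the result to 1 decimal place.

Power-law profile: V₂ = V₁ · (z₂/z₁)^α
V₂ = 10.9 × (56.0/9.09)^0.103 = 10.9 × (6.1606)^0.103
    = 10.9 × 1.2060 = 13.1449 knots

13.1 knots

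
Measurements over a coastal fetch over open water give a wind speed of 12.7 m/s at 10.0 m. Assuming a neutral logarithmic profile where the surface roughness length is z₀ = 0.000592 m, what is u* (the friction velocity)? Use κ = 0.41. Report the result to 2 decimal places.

u* ≈ 0.53 m/s

Log law: V(z) = (u*/κ) · ln(z/z₀) ⇒ u* = κ · V / ln(z/z₀)
u* = 0.41 × 12.7 / ln(10.0/0.000592) = 0.41 × 12.7 / 9.7346
   = 5.2070 / 9.7346 = 0.5349 m/s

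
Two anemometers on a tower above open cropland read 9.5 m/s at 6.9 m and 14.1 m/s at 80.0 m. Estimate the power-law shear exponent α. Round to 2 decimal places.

α ≈ 0.16

Power law: V₂/V₁ = (z₂/z₁)^α ⇒ α = ln(V₂/V₁) / ln(z₂/z₁)
α = ln(14.1/9.5) / ln(80.0/6.9) = ln(1.4842) / ln(11.5942)
  = 0.39488 / 2.45051 = 0.16114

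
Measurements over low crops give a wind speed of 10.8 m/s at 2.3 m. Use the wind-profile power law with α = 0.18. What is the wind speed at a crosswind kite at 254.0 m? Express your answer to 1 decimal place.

Power-law profile: V₂ = V₁ · (z₂/z₁)^α
V₂ = 10.8 × (254.0/2.3)^0.18 = 10.8 × (110.4348)^0.18
    = 10.8 × 2.3322 = 25.1874 m/s

25.2 m/s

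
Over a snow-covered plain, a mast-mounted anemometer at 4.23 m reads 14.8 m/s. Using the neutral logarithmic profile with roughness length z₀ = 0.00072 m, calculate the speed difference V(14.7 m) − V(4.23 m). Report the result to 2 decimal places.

Log law: V₂ = V₁ · ln(z₂/z₀)/ln(z₁/z₀) = 14.8 × 9.9241/8.6785 = 16.9243 m/s
ΔV = 16.9243 − 14.8 = 2.1243 m/s

2.12 m/s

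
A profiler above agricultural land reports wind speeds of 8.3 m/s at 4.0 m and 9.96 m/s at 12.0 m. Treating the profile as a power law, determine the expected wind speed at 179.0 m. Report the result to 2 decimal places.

15.60 m/s

First find α: α = ln(V₂/V₁)/ln(z₂/z₁) = ln(9.96/8.3)/ln(12.0/4.0) = 0.18232/1.09861 = 0.1660
Extrapolate from 12.0 m to 179.0 m: V₃ = 9.96 × (179.0/12.0)^0.1660 = 9.96 × 1.5660 = 15.5969 m/s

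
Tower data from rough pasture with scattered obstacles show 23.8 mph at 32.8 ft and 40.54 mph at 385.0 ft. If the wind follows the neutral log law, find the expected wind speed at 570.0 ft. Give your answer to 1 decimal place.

Log law: V ∝ ln(z/z₀). From the pair, with r = V₁/V₂ = 0.58707,
ln z₀ = (ln z₁ − r·ln z₂)/(1 − r) = (3.4904 − 0.58707×5.9532)/0.41293 = -0.0111 → z₀ = 0.9890 ft
V₃ = V₁ · ln(z₃/z₀)/ln(z₁/z₀) = 23.8 × 6.3567/3.5015 = 43.2071 mph

43.2 mph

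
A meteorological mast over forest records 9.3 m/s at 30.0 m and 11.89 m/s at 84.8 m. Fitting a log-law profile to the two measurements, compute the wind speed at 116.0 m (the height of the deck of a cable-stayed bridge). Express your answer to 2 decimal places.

12.67 m/s

Log law: V ∝ ln(z/z₀). From the pair, with r = V₁/V₂ = 0.78217,
ln z₀ = (ln z₁ − r·ln z₂)/(1 − r) = (3.4012 − 0.78217×4.4403)/0.21783 = -0.3299 → z₀ = 0.7190 m
V₃ = V₁ · ln(z₃/z₀)/ln(z₁/z₀) = 9.3 × 5.0835/3.7311 = 12.6709 m/s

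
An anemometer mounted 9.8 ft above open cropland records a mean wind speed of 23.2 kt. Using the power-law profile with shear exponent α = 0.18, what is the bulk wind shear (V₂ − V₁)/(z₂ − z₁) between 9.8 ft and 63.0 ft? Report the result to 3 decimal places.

0.173 kt/ft

Power law: V₂ = V₁ · (z₂/z₁)^α = 23.2 × (6.4286)^0.18 = 32.4301 kt
ΔV/Δz = (32.4301 − 23.2)/(63.0 − 9.8) = 9.2301/53.2000 = 0.17350 kt/ft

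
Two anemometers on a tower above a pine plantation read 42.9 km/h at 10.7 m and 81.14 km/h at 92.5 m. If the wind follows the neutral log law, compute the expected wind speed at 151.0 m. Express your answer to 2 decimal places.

Log law: V ∝ ln(z/z₀). From the pair, with r = V₁/V₂ = 0.52872,
ln z₀ = (ln z₁ − r·ln z₂)/(1 − r) = (2.3702 − 0.52872×4.5272)/0.47128 = -0.0496 → z₀ = 0.9516 m
V₃ = V₁ · ln(z₃/z₀)/ln(z₁/z₀) = 42.9 × 5.0669/2.4198 = 89.8283 km/h

89.83 km/h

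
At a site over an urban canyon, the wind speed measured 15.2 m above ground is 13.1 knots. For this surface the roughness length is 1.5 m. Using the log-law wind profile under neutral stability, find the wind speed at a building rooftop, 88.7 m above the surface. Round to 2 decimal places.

Log law: V(z) ∝ ln(z/z₀), so V₂/V₁ = ln(z₂/z₀) / ln(z₁/z₀).
ln(88.7/1.5) = 4.0798, ln(15.2/1.5) = 2.3158
V₂ = 13.1 × 4.0798/2.3158 = 13.1 × 1.7617 = 23.0783 knots

23.08 knots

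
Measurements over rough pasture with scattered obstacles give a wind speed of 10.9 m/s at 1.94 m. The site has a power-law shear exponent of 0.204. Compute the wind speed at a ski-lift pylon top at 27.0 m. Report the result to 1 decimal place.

18.7 m/s

Power-law profile: V₂ = V₁ · (z₂/z₁)^α
V₂ = 10.9 × (27.0/1.94)^0.204 = 10.9 × (13.9175)^0.204
    = 10.9 × 1.7111 = 18.6515 m/s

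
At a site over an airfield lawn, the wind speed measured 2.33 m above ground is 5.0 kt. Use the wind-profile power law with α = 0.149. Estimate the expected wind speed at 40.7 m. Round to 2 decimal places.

Power-law profile: V₂ = V₁ · (z₂/z₁)^α
V₂ = 5.0 × (40.7/2.33)^0.149 = 5.0 × (17.4678)^0.149
    = 5.0 × 1.5314 = 7.6571 kt

7.66 kt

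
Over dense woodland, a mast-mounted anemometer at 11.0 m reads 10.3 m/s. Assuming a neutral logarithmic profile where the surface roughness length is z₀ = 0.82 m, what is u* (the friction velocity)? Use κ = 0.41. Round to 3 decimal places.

u* ≈ 1.627 m/s

Log law: V(z) = (u*/κ) · ln(z/z₀) ⇒ u* = κ · V / ln(z/z₀)
u* = 0.41 × 10.3 / ln(11.0/0.82) = 0.41 × 10.3 / 2.5963
   = 4.2230 / 2.5963 = 1.6265 m/s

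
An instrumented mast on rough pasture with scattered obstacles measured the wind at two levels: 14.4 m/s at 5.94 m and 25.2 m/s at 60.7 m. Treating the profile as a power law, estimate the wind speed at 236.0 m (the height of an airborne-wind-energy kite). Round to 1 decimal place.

34.9 m/s

First find α: α = ln(V₂/V₁)/ln(z₂/z₁) = ln(25.2/14.4)/ln(60.7/5.94) = 0.55962/2.32423 = 0.2408
Extrapolate from 60.7 m to 236.0 m: V₃ = 25.2 × (236.0/60.7)^0.2408 = 25.2 × 1.3867 = 34.9455 m/s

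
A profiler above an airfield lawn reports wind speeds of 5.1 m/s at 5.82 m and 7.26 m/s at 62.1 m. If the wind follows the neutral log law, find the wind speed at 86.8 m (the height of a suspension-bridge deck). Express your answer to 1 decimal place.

7.6 m/s

Log law: V ∝ ln(z/z₀). From the pair, with r = V₁/V₂ = 0.70248,
ln z₀ = (ln z₁ − r·ln z₂)/(1 − r) = (1.7613 − 0.70248×4.1287)/0.29752 = -3.8285 → z₀ = 0.02174 m
V₃ = V₁ · ln(z₃/z₀)/ln(z₁/z₀) = 5.1 × 8.2921/5.5898 = 7.5655 m/s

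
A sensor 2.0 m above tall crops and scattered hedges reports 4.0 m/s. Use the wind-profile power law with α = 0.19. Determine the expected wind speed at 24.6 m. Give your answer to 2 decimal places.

Power-law profile: V₂ = V₁ · (z₂/z₁)^α
V₂ = 4.0 × (24.6/2.0)^0.19 = 4.0 × (12.3000)^0.19
    = 4.0 × 1.6109 = 6.4438 m/s

6.44 m/s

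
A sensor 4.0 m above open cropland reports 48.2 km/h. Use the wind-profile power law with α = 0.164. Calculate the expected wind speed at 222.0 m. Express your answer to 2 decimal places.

Power-law profile: V₂ = V₁ · (z₂/z₁)^α
V₂ = 48.2 × (222.0/4.0)^0.164 = 48.2 × (55.5000)^0.164
    = 48.2 × 1.9323 = 93.1346 km/h

93.13 km/h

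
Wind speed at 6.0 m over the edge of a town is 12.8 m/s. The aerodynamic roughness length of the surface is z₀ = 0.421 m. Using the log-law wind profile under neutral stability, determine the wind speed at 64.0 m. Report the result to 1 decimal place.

24.2 m/s

Log law: V(z) ∝ ln(z/z₀), so V₂/V₁ = ln(z₂/z₀) / ln(z₁/z₀).
ln(64.0/0.421) = 5.0240, ln(6.0/0.421) = 2.6569
V₂ = 12.8 × 5.0240/2.6569 = 12.8 × 1.8909 = 24.2040 m/s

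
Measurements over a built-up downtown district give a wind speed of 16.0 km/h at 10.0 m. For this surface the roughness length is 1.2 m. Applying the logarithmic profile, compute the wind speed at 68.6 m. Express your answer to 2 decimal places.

30.53 km/h

Log law: V(z) ∝ ln(z/z₀), so V₂/V₁ = ln(z₂/z₀) / ln(z₁/z₀).
ln(68.6/1.2) = 4.0460, ln(10.0/1.2) = 2.1203
V₂ = 16.0 × 4.0460/2.1203 = 16.0 × 1.9082 = 30.5318 km/h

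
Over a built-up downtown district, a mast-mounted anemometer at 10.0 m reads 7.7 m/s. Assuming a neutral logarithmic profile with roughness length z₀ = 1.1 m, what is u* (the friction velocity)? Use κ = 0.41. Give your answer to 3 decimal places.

u* ≈ 1.430 m/s

Log law: V(z) = (u*/κ) · ln(z/z₀) ⇒ u* = κ · V / ln(z/z₀)
u* = 0.41 × 7.7 / ln(10.0/1.1) = 0.41 × 7.7 / 2.2073
   = 3.1570 / 2.2073 = 1.4303 m/s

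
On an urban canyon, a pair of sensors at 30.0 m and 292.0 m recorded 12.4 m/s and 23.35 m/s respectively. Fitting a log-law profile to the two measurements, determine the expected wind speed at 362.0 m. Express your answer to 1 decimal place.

24.4 m/s

Log law: V ∝ ln(z/z₀). From the pair, with r = V₁/V₂ = 0.53105,
ln z₀ = (ln z₁ − r·ln z₂)/(1 − r) = (3.4012 − 0.53105×5.6768)/0.46895 = 0.8243 → z₀ = 2.280 m
V₃ = V₁ · ln(z₃/z₀)/ln(z₁/z₀) = 12.4 × 5.0673/2.5769 = 24.3841 m/s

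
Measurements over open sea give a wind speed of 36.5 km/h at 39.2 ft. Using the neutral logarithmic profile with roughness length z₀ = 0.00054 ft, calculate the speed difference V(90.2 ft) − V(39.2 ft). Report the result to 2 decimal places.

2.72 km/h

Log law: V₂ = V₁ · ln(z₂/z₀)/ln(z₁/z₀) = 36.5 × 12.0260/11.1926 = 39.2176 km/h
ΔV = 39.2176 − 36.5 = 2.7176 km/h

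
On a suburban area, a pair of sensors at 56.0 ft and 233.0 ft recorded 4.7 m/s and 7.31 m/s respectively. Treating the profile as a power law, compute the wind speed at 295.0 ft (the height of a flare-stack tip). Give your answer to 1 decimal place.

First find α: α = ln(V₂/V₁)/ln(z₂/z₁) = ln(7.31/4.7)/ln(233.0/56.0) = 0.44168/1.42569 = 0.3098
Extrapolate from 233.0 ft to 295.0 ft: V₃ = 7.31 × (295.0/233.0)^0.3098 = 7.31 × 1.0758 = 7.8643 m/s

7.9 m/s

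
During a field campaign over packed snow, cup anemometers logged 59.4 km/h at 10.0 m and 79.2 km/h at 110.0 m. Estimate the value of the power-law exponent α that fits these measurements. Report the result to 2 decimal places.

α ≈ 0.12

Power law: V₂/V₁ = (z₂/z₁)^α ⇒ α = ln(V₂/V₁) / ln(z₂/z₁)
α = ln(79.2/59.4) / ln(110.0/10.0) = ln(1.3333) / ln(11.0000)
  = 0.28768 / 2.39790 = 0.11997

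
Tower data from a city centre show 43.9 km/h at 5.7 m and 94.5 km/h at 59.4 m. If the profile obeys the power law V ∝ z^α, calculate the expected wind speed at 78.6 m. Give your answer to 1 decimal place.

First find α: α = ln(V₂/V₁)/ln(z₂/z₁) = ln(94.5/43.9)/ln(59.4/5.7) = 0.76669/2.34383 = 0.3271
Extrapolate from 59.4 m to 78.6 m: V₃ = 94.5 × (78.6/59.4)^0.3271 = 94.5 × 1.0959 = 103.5667 km/h

103.6 km/h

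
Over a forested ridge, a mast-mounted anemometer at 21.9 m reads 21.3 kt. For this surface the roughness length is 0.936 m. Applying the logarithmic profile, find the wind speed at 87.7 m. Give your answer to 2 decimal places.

Log law: V(z) ∝ ln(z/z₀), so V₂/V₁ = ln(z₂/z₀) / ln(z₁/z₀).
ln(87.7/0.936) = 4.5401, ln(21.9/0.936) = 3.1526
V₂ = 21.3 × 4.5401/3.1526 = 21.3 × 1.4401 = 30.6739 kt

30.67 kt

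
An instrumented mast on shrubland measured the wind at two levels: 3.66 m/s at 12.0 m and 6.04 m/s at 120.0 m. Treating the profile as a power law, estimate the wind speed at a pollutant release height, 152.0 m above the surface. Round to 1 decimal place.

6.4 m/s

First find α: α = ln(V₂/V₁)/ln(z₂/z₁) = ln(6.04/3.66)/ln(120.0/12.0) = 0.50094/2.30259 = 0.2176
Extrapolate from 120.0 m to 152.0 m: V₃ = 6.04 × (152.0/120.0)^0.2176 = 6.04 × 1.0528 = 6.3587 m/s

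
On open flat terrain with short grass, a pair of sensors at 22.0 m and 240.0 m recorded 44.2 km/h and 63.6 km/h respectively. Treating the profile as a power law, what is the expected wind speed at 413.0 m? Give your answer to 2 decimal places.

69.08 km/h

First find α: α = ln(V₂/V₁)/ln(z₂/z₁) = ln(63.6/44.2)/ln(240.0/22.0) = 0.36389/2.38960 = 0.1523
Extrapolate from 240.0 m to 413.0 m: V₃ = 63.6 × (413.0/240.0)^0.1523 = 63.6 × 1.0862 = 69.0805 km/h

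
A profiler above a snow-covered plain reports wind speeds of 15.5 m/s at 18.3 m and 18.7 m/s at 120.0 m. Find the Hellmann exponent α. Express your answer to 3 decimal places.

Power law: V₂/V₁ = (z₂/z₁)^α ⇒ α = ln(V₂/V₁) / ln(z₂/z₁)
α = ln(18.7/15.5) / ln(120.0/18.3) = ln(1.2065) / ln(6.5574)
  = 0.18768 / 1.88059 = 0.09980

α ≈ 0.100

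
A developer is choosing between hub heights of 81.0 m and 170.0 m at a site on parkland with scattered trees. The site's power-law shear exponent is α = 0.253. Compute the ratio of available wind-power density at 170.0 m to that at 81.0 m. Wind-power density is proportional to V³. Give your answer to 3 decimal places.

1.755

Speed ratio: V_B/V_A = (z_B/z_A)^α = (170.0/81.0)^0.253 = (2.0988)^0.253 = 1.20630
Power-density ratio: P_B/P_A = (V_B/V_A)³ = (1.20630)³ = 1.75538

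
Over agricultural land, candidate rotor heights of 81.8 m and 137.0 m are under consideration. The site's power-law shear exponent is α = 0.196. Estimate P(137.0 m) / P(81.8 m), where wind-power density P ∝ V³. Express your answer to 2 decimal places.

1.35

Speed ratio: V_B/V_A = (z_B/z_A)^α = (137.0/81.8)^0.196 = (1.6748)^0.196 = 1.10636
Power-density ratio: P_B/P_A = (V_B/V_A)³ = (1.10636)³ = 1.35423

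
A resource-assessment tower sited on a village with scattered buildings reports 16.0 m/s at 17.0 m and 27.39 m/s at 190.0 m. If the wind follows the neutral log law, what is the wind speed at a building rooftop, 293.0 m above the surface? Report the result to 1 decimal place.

Log law: V ∝ ln(z/z₀). From the pair, with r = V₁/V₂ = 0.58415,
ln z₀ = (ln z₁ − r·ln z₂)/(1 − r) = (2.8332 − 0.58415×5.2470)/0.41585 = -0.5576 → z₀ = 0.5726 m
V₃ = V₁ · ln(z₃/z₀)/ln(z₁/z₀) = 16.0 × 6.2377/3.3908 = 29.4339 m/s

29.4 m/s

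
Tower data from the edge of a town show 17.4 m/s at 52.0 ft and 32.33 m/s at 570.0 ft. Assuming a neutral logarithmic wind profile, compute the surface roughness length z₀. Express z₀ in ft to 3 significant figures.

z₀ ≈ 3.19 ft

Log law: V(z) ∝ ln(z/z₀). With r = V₁/V₂ = 17.4/32.33 = 0.53820,
r · ln(z₂/z₀) = ln(z₁/z₀) ⇒ ln z₀ = (ln z₁ − r·ln z₂)/(1 − r)
ln z₀ = (3.95124 − 0.53820×6.34564) / 0.46180 = 1.1607
z₀ = exp(1.1607) = 3.192 ft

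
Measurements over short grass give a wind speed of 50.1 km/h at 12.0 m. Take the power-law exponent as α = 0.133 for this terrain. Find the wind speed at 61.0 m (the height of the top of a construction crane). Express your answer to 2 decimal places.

62.20 km/h

Power-law profile: V₂ = V₁ · (z₂/z₁)^α
V₂ = 50.1 × (61.0/12.0)^0.133 = 50.1 × (5.0833)^0.133
    = 50.1 × 1.2414 = 62.1950 km/h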